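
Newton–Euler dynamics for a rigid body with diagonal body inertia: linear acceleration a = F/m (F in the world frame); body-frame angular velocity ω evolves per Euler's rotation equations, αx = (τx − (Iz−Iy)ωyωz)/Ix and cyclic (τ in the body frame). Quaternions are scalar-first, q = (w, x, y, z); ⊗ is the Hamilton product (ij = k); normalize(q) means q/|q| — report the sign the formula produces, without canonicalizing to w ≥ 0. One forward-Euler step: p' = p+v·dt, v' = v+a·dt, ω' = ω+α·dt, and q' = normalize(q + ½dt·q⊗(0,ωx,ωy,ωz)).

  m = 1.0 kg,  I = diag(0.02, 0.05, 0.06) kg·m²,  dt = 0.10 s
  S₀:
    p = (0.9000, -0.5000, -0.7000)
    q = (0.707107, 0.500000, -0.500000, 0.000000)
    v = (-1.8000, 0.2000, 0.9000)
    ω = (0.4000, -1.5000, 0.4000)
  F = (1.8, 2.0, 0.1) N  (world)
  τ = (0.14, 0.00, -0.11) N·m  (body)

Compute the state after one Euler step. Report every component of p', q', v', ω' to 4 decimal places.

gyro term ω×Iω = (-0.0060, -0.0064, -0.0180)
angular accel α = (7.3000, 0.1280, -1.5333)
new body rate ω' = (1.1300, -1.4872, 0.2467)
Hamilton product q⊗(0,ω) = (-0.9500000, 0.0828428, -1.2606605, -0.2671572)
q' = normalize(q + ½dt·q⊗(0,ω)) = (0.6575, 0.5025, -0.5612, -0.0133)
a = F/m = (1.8000, 2.0000, 0.1000)
p + v·dt = (0.7200, -0.4800, -0.6100)
v' = v + a·dt = (-1.6200, 0.4000, 0.9100)

p' = (0.7200, -0.4800, -0.6100)
q' = (0.6575, 0.5025, -0.5612, -0.0133)
v' = (-1.6200, 0.4000, 0.9100)
ω' = (1.1300, -1.4872, 0.2467)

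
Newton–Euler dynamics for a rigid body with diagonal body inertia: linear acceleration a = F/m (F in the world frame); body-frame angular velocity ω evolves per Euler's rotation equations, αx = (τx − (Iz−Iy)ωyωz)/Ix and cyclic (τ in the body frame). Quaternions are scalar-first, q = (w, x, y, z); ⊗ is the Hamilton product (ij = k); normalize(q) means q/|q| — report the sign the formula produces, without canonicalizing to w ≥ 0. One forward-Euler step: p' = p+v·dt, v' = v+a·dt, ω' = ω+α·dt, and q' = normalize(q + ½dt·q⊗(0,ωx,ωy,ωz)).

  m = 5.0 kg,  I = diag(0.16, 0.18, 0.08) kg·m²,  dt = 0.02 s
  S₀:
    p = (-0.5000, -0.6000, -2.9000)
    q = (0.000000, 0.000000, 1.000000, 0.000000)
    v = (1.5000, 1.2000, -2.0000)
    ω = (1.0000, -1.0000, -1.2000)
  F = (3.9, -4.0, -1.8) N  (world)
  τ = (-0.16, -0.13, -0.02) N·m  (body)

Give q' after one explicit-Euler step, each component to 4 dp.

2q̇ = q⊗(0,ω) = (1.0000000, -1.2000000, 0.0000000, -1.0000000)
q + ½dt·q⊗(0,ω), renormalized = (0.0100, -0.0120, 0.9998, -0.0100)

q' = (0.0100, -0.0120, 0.9998, -0.0100)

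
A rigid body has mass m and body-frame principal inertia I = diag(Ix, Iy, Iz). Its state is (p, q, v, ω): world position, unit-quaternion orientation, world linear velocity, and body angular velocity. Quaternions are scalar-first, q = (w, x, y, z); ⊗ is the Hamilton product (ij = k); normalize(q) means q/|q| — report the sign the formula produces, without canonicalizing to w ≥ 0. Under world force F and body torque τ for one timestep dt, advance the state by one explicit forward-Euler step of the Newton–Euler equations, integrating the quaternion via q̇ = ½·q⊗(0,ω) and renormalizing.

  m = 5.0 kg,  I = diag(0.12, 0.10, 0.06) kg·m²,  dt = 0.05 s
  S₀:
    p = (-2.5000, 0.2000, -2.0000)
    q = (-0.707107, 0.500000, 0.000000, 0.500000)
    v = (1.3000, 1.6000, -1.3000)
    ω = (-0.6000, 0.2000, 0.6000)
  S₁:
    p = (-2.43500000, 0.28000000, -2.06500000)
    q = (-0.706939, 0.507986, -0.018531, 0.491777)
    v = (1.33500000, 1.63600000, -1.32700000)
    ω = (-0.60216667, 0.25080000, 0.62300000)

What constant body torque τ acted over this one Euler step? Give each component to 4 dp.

τ = (-0.0100, 0.0800, 0.0300)

Δω = ω₁−ω₀ = (-0.00216667, 0.05080000, 0.02300000)
I·α + gyro = (-0.0100, 0.0800, 0.0300)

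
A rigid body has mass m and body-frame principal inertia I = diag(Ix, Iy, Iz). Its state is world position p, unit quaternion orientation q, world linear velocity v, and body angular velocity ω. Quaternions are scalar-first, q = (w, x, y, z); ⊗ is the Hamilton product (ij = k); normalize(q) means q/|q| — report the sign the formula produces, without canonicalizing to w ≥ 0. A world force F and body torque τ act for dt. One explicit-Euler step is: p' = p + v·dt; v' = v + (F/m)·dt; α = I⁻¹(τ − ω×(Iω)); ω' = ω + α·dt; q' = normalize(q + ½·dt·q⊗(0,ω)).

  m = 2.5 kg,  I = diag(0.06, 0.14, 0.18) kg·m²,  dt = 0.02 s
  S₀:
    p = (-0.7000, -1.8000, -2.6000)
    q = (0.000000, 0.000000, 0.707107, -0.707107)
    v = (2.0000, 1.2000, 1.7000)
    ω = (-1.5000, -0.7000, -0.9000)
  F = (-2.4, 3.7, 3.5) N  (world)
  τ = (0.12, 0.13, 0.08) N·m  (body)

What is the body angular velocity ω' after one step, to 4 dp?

precession coupling ω×(Iω) = (0.0252, -0.1620, 0.0840)
α = I⁻¹(τ − ω×Iω) = (1.5800, 2.0857, -0.0222)
ω + α·dt = (-1.4684, -0.6583, -0.9004)

ω' = (-1.4684, -0.6583, -0.9004)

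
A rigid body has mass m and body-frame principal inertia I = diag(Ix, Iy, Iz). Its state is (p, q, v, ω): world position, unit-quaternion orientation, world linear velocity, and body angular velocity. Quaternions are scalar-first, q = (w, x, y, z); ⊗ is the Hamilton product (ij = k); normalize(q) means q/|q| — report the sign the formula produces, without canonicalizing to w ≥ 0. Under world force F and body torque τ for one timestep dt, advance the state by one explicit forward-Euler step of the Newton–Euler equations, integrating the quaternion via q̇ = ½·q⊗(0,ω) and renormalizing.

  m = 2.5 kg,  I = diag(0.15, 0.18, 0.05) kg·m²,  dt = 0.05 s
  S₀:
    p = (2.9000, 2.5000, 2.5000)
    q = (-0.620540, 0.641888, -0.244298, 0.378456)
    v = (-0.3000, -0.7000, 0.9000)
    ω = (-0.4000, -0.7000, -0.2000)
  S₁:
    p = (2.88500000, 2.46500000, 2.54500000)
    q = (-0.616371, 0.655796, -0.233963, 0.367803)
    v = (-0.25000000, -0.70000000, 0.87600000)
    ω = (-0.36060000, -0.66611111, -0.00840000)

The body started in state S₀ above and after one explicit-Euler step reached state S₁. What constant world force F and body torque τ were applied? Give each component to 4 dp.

F = (2.5000, 0.0000, -1.2000)
τ = (0.1000, 0.1300, 0.2000)

rate change Δω = (0.03940000, 0.03388889, 0.19160000)
gyro term ω₀×Iω₀ = (-0.0182, 0.0080, 0.0084)
τ = I·(Δω/dt) + ω₀×(Iω₀) = (0.1000, 0.1300, 0.2000)
v₁ − v₀ = (0.05000000, 0.00000000, -0.02400000)
applied force F = (2.5000, 0.0000, -1.2000)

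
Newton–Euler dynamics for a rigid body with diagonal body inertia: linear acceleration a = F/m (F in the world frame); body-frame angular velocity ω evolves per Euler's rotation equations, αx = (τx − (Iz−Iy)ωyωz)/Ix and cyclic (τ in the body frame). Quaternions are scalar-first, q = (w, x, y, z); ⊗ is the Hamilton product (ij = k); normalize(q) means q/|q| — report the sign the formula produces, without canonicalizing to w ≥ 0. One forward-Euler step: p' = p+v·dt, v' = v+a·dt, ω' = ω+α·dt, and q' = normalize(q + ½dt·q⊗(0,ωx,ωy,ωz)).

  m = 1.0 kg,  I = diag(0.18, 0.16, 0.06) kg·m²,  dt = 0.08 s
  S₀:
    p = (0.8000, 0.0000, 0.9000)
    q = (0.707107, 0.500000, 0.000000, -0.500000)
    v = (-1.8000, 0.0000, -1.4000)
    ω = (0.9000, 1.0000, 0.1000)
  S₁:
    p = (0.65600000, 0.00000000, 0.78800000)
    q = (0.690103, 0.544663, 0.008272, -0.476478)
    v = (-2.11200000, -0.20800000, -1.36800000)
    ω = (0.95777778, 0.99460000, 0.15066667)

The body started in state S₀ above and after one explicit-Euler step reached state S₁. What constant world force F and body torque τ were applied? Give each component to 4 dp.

Δv = v₁−v₀ = (-0.31200000, -0.20800000, 0.03200000)
applied force F = (-3.9000, -2.6000, 0.4000)
ω₁ − ω₀ = (0.05777778, -0.00540000, 0.05066667)
τ = I·(Δω/dt) + ω₀×(Iω₀) = (0.1200, 0.0000, 0.0200)

F = (-3.9000, -2.6000, 0.4000)
τ = (0.1200, 0.0000, 0.0200)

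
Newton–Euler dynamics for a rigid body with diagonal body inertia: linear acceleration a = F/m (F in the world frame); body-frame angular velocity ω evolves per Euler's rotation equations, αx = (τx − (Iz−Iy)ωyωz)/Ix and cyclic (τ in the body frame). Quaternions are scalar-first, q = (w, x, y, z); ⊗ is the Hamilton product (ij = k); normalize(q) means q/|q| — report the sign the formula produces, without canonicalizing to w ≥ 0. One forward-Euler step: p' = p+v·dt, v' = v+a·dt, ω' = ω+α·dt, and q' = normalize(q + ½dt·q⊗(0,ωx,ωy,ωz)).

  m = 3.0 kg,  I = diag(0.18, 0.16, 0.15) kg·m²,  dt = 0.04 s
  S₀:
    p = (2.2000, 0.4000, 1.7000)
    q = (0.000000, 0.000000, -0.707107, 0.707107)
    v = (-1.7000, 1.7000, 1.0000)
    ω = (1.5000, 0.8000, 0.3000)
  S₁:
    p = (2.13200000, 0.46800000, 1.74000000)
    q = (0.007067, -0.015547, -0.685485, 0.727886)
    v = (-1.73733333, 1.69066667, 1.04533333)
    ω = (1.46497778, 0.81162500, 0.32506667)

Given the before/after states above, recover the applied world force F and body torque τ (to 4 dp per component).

v₁ − v₀ = (-0.03733333, -0.00933333, 0.04533333)
F = m·Δv/dt = (-2.8000, -0.7000, 3.4000)
Δω = ω₁−ω₀ = (-0.03502222, 0.01162500, 0.02506667)
applied torque τ = (-0.1600, 0.0600, 0.0700)

F = (-2.8000, -0.7000, 3.4000)
τ = (-0.1600, 0.0600, 0.0700)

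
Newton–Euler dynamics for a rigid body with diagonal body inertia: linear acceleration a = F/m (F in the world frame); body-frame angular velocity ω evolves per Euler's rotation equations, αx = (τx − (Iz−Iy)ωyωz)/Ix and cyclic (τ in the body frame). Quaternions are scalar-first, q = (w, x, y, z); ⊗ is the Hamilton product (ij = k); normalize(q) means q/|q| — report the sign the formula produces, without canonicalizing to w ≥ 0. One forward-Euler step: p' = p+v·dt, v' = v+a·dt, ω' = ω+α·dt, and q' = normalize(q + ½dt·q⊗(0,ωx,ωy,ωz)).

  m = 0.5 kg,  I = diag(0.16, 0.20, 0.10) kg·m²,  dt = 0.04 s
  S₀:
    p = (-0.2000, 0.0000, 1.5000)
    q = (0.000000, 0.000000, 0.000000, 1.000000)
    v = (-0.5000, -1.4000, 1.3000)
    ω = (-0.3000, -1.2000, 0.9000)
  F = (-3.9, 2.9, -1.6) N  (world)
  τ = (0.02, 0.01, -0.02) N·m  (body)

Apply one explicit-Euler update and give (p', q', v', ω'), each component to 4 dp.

ω×(Iω) gyroscopic = (0.1080, -0.0162, 0.0144)
α = I⁻¹(τ − ω×Iω) = (-0.5500, 0.1310, -0.3440)
ω' = ω + α·dt = (-0.3220, -1.1948, 0.8862)
Hamilton product q⊗(0,ω) = (-0.9000000, 1.2000000, -0.3000000, 0.0000000)
q + ½dt·q⊗(0,ω), renormalized = (-0.0180, 0.0240, -0.0060, 0.9995)
linear accel F/m = (-7.8000, 5.8000, -3.2000)
p' = p + v·dt = (-0.2200, -0.0560, 1.5520)
v + (F/m)dt = (-0.8120, -1.1680, 1.1720)

p' = (-0.2200, -0.0560, 1.5520)
q' = (-0.0180, 0.0240, -0.0060, 0.9995)
v' = (-0.8120, -1.1680, 1.1720)
ω' = (-0.3220, -1.1948, 0.8862)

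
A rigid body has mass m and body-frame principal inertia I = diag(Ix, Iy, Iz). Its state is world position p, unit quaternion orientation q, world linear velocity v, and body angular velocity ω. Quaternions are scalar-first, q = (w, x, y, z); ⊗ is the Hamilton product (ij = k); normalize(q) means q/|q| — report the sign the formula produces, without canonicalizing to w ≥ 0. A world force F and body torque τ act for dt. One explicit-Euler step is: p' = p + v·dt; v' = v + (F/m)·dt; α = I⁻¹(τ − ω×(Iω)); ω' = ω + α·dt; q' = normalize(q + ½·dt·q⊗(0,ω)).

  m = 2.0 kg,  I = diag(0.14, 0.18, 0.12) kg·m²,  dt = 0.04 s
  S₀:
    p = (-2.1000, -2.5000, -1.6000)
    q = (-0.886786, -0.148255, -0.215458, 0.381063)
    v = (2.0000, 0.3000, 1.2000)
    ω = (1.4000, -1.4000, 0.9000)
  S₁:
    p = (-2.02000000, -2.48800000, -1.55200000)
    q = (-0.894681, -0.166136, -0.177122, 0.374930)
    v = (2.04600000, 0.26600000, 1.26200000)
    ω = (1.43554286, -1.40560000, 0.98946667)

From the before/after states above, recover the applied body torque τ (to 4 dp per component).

τ = (0.2000, 0.0000, 0.1900)

rate change Δω = (0.03554286, -0.00560000, 0.08946667)
precession coupling = (0.0756, 0.0252, -0.0784)
I·α + gyro = (0.2000, 0.0000, 0.1900)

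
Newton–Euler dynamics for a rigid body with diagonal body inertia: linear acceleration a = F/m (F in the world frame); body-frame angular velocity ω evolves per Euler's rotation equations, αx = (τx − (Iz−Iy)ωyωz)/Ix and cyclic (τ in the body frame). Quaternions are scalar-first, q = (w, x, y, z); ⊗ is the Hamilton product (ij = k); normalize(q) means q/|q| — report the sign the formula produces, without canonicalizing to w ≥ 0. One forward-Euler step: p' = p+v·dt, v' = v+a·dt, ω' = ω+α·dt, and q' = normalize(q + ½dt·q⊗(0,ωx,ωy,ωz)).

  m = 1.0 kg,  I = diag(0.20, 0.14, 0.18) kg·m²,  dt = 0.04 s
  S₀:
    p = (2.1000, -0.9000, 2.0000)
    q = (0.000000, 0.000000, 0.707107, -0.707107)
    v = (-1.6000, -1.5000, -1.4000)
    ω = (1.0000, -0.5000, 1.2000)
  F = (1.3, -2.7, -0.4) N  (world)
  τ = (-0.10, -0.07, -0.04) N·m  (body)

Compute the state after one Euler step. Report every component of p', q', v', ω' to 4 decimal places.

a = F/m = (1.3000, -2.7000, -0.4000)
p' = p + v·dt = (2.0360, -0.9600, 1.9440)
new velocity v' = (-1.5480, -1.6080, -1.4160)
(τ − ω×Iω)/I = (-0.3800, -0.6714, -0.3889)
new body rate ω' = (0.9848, -0.5269, 1.1844)
2q̇ = q⊗(0,ω) = (1.2020819, 0.4949749, -0.7071070, -0.7071070)
q' = normalize(q + ½dt·q⊗(0,ω)) = (0.0240, 0.0099, 0.6926, -0.7209)

p' = (2.0360, -0.9600, 1.9440)
q' = (0.0240, 0.0099, 0.6926, -0.7209)
v' = (-1.5480, -1.6080, -1.4160)
ω' = (0.9848, -0.5269, 1.1844)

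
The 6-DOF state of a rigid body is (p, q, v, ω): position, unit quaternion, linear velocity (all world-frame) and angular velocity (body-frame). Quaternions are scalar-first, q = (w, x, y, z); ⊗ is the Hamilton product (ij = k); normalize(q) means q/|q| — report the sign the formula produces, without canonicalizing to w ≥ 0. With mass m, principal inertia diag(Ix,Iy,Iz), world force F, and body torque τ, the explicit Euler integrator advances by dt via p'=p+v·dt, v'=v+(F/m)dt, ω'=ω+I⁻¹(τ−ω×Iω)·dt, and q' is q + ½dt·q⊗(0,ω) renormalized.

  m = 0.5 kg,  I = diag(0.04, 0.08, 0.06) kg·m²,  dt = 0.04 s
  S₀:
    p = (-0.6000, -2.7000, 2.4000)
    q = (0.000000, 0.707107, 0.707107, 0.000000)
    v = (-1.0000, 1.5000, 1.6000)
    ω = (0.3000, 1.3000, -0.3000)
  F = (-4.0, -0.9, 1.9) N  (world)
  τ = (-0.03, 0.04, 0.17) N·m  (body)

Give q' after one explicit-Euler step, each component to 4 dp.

q' = (-0.0226, 0.7026, 0.7111, 0.0141)

Hamilton product q⊗(0,ω) = (-1.1313712, -0.2121321, 0.2121321, 0.7071070)
updated quaternion q' = (-0.0226, 0.7026, 0.7111, 0.0141)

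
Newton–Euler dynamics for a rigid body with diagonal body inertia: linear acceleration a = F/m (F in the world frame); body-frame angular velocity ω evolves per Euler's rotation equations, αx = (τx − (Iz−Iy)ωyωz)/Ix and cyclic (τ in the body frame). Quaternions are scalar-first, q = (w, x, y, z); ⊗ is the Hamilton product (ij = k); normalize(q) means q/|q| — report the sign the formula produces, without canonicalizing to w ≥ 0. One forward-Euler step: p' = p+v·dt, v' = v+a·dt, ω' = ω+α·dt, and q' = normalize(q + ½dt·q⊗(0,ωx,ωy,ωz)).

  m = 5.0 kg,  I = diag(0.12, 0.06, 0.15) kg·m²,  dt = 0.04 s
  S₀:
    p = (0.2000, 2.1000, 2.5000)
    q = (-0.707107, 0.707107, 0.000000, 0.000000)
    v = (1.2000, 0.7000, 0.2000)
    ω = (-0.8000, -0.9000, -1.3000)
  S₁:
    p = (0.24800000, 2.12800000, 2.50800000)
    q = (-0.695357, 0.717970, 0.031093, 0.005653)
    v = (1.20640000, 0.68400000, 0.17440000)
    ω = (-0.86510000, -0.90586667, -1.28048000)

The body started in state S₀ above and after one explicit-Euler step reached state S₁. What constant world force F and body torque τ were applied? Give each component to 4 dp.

v₁ − v₀ = (0.00640000, -0.01600000, -0.02560000)
m·(v₁−v₀)/dt = (0.8000, -2.0000, -3.2000)
ω₁ − ω₀ = (-0.06510000, -0.00586667, 0.01952000)
applied torque τ = (-0.0900, -0.0400, 0.0300)

F = (0.8000, -2.0000, -3.2000)
τ = (-0.0900, -0.0400, 0.0300)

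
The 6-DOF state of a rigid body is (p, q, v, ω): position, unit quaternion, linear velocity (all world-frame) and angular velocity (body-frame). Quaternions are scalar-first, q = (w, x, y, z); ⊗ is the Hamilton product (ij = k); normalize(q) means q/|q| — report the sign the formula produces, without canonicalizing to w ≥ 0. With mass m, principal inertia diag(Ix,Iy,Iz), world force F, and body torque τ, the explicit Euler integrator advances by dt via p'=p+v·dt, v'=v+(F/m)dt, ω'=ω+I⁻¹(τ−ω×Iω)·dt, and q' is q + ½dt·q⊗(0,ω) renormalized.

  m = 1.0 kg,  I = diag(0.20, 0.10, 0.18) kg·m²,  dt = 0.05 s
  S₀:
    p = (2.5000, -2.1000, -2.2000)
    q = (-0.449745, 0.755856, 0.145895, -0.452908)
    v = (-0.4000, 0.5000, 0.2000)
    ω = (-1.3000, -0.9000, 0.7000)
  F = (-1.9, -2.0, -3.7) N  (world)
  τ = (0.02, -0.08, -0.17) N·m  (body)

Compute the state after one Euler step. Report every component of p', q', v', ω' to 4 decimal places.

p' = (2.4800, -2.0750, -2.1900)
q' = (-0.4136, 0.7621, 0.1574, -0.4726)
v' = (-0.4950, 0.4000, 0.0150)
ω' = (-1.2824, -0.9309, 0.6853)

ω×(Iω) gyroscopic = (-0.0504, -0.0182, -0.1170)
angular accel α = (0.3520, -0.6180, -0.2944)
ω + α·dt = (-1.2824, -0.9309, 0.6853)
2q̇ = q⊗(0,ω) = (1.4309539, 0.2791778, 0.4644517, -0.8054284)
q + ½dt·q⊗(0,ω), renormalized = (-0.4136, 0.7621, 0.1574, -0.4726)
a = (-1.9000, -2.0000, -3.7000)
p + v·dt = (2.4800, -2.0750, -2.1900)
v + (F/m)dt = (-0.4950, 0.4000, 0.0150)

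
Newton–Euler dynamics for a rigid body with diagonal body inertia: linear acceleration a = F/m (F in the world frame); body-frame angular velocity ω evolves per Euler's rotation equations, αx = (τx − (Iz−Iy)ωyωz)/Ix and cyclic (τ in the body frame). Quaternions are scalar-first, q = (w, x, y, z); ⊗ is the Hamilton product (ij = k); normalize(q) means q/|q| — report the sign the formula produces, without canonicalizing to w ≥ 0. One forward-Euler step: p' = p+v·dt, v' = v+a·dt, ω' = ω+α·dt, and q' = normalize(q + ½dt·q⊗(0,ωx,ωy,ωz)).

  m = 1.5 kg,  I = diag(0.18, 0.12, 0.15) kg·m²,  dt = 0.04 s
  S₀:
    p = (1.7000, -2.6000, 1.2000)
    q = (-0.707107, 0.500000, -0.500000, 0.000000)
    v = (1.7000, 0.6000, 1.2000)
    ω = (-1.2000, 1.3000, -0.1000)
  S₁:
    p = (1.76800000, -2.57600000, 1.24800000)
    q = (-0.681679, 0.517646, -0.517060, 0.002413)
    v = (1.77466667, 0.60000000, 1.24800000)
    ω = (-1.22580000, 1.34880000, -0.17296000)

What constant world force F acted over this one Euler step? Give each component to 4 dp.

F = (2.8000, 0.0000, 1.8000)

v₁ − v₀ = (0.07466667, 0.00000000, 0.04800000)
applied force F = (2.8000, 0.0000, 1.8000)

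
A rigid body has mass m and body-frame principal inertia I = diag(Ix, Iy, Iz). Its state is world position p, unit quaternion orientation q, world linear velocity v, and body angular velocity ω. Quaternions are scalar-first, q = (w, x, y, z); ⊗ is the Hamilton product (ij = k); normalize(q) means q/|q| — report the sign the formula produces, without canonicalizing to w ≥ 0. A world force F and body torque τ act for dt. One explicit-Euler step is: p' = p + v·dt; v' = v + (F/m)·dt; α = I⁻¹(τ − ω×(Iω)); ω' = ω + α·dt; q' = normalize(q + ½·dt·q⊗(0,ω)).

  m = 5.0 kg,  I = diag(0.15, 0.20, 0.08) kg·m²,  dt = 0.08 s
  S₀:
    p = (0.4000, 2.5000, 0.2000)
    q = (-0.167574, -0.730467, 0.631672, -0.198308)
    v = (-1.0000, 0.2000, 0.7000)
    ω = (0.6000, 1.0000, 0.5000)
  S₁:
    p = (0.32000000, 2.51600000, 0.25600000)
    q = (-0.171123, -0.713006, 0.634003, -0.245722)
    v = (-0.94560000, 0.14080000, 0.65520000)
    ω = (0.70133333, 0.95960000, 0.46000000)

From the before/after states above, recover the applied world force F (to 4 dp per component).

F = (3.4000, -3.7000, -2.8000)

Δv = v₁−v₀ = (0.05440000, -0.05920000, -0.04480000)
applied force F = (3.4000, -3.7000, -2.8000)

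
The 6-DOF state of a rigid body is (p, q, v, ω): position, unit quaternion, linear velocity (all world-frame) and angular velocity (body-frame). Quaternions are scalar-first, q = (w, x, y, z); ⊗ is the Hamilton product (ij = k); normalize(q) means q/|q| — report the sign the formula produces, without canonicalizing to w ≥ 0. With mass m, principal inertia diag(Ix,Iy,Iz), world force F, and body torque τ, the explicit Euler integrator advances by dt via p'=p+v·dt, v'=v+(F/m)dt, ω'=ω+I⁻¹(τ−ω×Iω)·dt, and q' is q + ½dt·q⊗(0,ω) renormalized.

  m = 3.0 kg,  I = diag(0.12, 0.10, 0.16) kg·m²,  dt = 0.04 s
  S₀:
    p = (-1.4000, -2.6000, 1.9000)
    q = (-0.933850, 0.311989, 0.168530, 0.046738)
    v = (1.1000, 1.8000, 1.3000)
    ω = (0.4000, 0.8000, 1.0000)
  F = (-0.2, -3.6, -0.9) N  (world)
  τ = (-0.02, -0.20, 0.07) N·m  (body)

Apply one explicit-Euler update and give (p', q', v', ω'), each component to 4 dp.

angular accel α = (-0.5667, -1.8400, 0.4775)
new body rate ω' = (0.3773, 0.7264, 1.0191)
2q̇ = q⊗(0,ω) = (-0.3063576, -0.2424004, -1.0403738, -0.7516708)
q' = normalize(q + ½dt·q⊗(0,ω)) = (-0.9396, 0.3070, 0.1477, 0.0317)
linear accel F/m = (-0.0667, -1.2000, -0.3000)
new position p' = (-1.3560, -2.5280, 1.9520)
v + (F/m)dt = (1.0973, 1.7520, 1.2880)

p' = (-1.3560, -2.5280, 1.9520)
q' = (-0.9396, 0.3070, 0.1477, 0.0317)
v' = (1.0973, 1.7520, 1.2880)
ω' = (0.3773, 0.7264, 1.0191)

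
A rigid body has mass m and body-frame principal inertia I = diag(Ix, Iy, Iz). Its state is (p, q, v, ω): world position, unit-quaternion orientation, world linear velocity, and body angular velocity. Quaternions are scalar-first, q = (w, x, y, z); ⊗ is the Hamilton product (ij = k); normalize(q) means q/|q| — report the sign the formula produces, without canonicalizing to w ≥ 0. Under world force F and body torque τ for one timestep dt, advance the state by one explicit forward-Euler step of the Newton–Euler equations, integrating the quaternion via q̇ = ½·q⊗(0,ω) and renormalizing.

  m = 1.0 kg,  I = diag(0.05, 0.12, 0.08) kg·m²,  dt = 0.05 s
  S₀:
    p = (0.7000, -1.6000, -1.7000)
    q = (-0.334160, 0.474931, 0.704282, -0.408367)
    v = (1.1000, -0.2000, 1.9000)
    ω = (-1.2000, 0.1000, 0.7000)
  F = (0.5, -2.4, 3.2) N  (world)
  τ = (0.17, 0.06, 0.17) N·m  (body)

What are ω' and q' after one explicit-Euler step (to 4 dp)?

ω' = (-1.0272, 0.1145, 0.8115)
q' = (-0.3143, 0.4980, 0.7070, -0.3917)

gyro term ω×Iω = (-0.0028, 0.0252, -0.0084)
angular accel α = (3.4560, 0.2900, 2.2300)
ω' = ω + α·dt = (-1.0272, 0.1145, 0.8115)
2q̇ = q⊗(0,ω) = (0.7853459, 0.9348261, 0.1241727, 0.6587195)
q' = normalize(q + ½dt·q⊗(0,ω)) = (-0.3143, 0.4980, 0.7070, -0.3917)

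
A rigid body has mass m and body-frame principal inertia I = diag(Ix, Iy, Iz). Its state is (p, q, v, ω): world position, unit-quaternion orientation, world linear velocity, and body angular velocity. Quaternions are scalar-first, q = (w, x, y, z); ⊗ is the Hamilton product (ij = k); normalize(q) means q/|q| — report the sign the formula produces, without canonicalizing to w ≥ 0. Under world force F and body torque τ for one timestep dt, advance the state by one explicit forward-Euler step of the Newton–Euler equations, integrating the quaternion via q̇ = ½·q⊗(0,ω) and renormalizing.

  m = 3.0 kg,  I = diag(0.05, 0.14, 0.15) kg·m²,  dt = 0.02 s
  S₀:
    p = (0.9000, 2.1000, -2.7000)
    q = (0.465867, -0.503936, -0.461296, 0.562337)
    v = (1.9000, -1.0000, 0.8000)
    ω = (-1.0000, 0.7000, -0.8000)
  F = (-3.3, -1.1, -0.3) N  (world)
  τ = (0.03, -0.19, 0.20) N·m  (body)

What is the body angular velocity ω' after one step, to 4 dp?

(τ − ω×Iω)/I = (0.7120, -0.7857, 1.7533)
ω + α·dt = (-0.9858, 0.6843, -0.7649)

ω' = (-0.9858, 0.6843, -0.7649)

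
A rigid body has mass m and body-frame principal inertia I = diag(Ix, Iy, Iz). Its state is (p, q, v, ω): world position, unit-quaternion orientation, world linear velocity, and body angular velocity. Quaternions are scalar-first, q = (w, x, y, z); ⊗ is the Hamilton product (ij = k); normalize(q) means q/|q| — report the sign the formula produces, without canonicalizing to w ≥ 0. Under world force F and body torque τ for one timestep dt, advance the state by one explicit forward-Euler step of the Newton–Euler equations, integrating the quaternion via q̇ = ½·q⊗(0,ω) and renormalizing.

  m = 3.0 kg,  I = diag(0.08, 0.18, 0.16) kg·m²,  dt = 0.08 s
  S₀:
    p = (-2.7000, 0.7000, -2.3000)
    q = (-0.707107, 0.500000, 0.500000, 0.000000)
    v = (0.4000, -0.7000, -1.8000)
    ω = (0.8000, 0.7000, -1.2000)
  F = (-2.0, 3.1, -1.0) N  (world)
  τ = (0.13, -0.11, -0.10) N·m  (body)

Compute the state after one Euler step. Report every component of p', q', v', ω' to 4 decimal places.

p' = (-2.6680, 0.6440, -2.4440)
q' = (-0.7356, 0.4524, 0.5032, 0.0319)
v' = (0.3467, -0.6173, -1.8267)
ω' = (0.9132, 0.6170, -1.2780)

p + v·dt = (-2.6680, 0.6440, -2.4440)
v' = v + a·dt = (0.3467, -0.6173, -1.8267)
ω×(Iω) gyroscopic = (0.0168, 0.0768, 0.0560)
(τ − ω×Iω)/I = (1.4150, -1.0378, -0.9750)
ω + α·dt = (0.9132, 0.6170, -1.2780)
2q̇ = q⊗(0,ω) = (-0.7500000, -1.1656856, 0.1050251, 0.7985284)
q' = normalize(q + ½dt·q⊗(0,ω)) = (-0.7356, 0.4524, 0.5032, 0.0319)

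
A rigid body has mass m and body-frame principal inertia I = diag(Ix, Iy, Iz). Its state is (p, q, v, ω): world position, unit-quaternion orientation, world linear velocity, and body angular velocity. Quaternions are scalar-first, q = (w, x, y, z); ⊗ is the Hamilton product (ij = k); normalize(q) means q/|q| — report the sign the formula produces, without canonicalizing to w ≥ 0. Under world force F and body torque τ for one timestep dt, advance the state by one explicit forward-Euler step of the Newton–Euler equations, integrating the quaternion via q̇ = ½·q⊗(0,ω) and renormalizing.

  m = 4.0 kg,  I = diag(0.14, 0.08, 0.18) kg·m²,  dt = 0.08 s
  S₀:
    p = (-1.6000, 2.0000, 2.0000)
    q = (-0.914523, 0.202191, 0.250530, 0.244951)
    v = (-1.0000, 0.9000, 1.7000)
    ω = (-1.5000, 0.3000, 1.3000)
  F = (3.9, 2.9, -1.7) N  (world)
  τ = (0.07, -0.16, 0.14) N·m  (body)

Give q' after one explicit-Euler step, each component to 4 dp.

Hamilton product q⊗(0,ω) = (-0.0903088, 1.6239882, -0.9046317, -0.7524276)
updated quaternion q' = (-0.9152, 0.2663, 0.2137, 0.2142)

q' = (-0.9152, 0.2663, 0.2137, 0.2142)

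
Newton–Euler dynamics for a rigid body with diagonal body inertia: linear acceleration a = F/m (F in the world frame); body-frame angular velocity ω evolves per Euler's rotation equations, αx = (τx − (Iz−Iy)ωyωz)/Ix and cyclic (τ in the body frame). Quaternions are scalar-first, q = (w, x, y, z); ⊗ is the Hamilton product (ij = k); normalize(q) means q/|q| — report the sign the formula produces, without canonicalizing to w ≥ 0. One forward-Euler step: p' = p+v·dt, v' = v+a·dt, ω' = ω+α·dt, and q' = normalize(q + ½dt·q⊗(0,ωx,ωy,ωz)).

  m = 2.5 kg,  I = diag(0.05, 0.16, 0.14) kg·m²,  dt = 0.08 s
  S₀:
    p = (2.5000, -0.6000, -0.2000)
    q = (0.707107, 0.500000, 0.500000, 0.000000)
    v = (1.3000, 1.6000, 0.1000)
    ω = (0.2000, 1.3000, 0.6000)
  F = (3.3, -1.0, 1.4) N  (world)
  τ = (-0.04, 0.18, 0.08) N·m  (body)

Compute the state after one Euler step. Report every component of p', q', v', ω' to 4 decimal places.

linear accel F/m = (1.3200, -0.4000, 0.5600)
new position p' = (2.6040, -0.4720, -0.1920)
v' = v + a·dt = (1.4056, 1.5680, 0.1448)
α = I⁻¹(τ − ω×Iω) = (-0.4880, 1.1925, 0.3671)
new body rate ω' = (0.1610, 1.3954, 0.6294)
2q̇ = q⊗(0,ω) = (-0.7500000, 0.4414214, 0.6192391, 0.9742642)
q + ½dt·q⊗(0,ω), renormalized = (0.6760, 0.5168, 0.5239, 0.0389)

p' = (2.6040, -0.4720, -0.1920)
q' = (0.6760, 0.5168, 0.5239, 0.0389)
v' = (1.4056, 1.5680, 0.1448)
ω' = (0.1610, 1.3954, 0.6294)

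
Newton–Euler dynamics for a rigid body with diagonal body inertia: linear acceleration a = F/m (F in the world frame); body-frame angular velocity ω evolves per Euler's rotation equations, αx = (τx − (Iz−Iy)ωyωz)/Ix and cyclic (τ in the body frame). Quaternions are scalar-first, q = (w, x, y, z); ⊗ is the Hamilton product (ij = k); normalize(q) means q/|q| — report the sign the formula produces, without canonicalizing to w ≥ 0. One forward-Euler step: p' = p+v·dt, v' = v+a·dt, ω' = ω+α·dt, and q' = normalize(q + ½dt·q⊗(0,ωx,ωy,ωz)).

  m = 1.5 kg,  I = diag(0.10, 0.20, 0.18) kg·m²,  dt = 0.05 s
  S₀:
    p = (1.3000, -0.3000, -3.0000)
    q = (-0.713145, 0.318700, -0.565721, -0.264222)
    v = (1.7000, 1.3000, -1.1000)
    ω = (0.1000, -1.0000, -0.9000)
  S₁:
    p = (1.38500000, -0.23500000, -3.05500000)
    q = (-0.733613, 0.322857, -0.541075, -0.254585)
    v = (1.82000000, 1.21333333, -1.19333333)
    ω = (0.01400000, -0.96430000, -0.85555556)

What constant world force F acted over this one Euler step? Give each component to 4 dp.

v₁ − v₀ = (0.12000000, -0.08666667, -0.09333333)
F = m·Δv/dt = (3.6000, -2.6000, -2.8000)

F = (3.6000, -2.6000, -2.8000)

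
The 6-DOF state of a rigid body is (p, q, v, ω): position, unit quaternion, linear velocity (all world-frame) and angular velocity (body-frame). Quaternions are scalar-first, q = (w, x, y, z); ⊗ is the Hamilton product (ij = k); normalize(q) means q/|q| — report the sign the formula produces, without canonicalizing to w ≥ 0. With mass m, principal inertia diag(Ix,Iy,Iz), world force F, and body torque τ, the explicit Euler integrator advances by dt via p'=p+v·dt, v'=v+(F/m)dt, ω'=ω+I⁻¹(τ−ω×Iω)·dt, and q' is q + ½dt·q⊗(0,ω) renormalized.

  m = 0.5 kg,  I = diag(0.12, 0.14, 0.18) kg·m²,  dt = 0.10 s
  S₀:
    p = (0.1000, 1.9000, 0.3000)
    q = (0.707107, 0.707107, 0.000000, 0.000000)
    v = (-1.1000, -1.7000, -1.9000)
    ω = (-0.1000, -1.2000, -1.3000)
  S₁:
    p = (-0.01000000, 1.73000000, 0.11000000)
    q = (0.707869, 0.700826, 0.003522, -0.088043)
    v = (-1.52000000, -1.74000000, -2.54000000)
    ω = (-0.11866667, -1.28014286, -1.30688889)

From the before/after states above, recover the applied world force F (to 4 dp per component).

F = (-2.1000, -0.2000, -3.2000)

Δv = v₁−v₀ = (-0.42000000, -0.04000000, -0.64000000)
F = m·Δv/dt = (-2.1000, -0.2000, -3.2000)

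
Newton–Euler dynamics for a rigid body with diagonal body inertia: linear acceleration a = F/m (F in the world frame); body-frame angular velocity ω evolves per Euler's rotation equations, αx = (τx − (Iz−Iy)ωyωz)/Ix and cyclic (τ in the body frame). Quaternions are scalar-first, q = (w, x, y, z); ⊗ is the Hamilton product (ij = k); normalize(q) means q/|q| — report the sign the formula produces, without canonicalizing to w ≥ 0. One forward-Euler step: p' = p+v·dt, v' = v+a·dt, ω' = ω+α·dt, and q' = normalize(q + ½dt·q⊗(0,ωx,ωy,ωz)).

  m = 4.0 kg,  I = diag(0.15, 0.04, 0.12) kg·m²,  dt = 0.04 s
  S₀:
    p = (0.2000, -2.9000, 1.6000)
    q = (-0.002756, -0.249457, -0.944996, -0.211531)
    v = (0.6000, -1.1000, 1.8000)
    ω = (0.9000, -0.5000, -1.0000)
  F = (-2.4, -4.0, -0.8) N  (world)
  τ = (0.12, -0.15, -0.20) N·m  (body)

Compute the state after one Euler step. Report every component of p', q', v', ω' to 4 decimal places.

(τ − ω×Iω)/I = (0.5333, -3.0750, -2.0792)
ω' = ω + α·dt = (0.9213, -0.6230, -1.0832)
2q̇ = q⊗(0,ω) = (-0.4595177, 0.8367501, -0.4384569, 0.9779809)
updated quaternion q' = (-0.0119, -0.2326, -0.9534, -0.1919)
linear accel F/m = (-0.6000, -1.0000, -0.2000)
p + v·dt = (0.2240, -2.9440, 1.6720)
v' = v + a·dt = (0.5760, -1.1400, 1.7920)

p' = (0.2240, -2.9440, 1.6720)
q' = (-0.0119, -0.2326, -0.9534, -0.1919)
v' = (0.5760, -1.1400, 1.7920)
ω' = (0.9213, -0.6230, -1.0832)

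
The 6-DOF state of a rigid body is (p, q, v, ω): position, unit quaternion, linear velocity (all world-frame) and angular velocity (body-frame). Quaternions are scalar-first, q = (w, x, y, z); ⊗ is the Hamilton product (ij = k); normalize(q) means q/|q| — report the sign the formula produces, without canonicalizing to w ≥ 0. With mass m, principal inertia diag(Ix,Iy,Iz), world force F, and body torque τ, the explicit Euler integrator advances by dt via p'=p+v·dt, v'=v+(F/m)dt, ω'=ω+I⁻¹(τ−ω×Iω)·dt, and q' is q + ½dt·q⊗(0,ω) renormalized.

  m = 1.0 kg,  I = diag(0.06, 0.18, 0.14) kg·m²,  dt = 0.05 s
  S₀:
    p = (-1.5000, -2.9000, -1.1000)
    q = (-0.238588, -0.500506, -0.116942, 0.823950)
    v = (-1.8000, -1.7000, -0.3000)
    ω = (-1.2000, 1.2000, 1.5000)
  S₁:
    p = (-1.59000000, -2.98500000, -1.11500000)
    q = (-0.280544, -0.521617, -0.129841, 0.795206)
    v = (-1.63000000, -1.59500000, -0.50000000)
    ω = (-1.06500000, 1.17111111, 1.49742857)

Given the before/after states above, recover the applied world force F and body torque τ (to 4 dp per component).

ω₁ − ω₀ = (0.13500000, -0.02888889, -0.00257143)
precession coupling = (-0.0720, 0.1440, -0.1728)
applied torque τ = (0.0900, 0.0400, -0.1800)
velocity change Δv = (0.17000000, 0.10500000, -0.20000000)
m·(v₁−v₀)/dt = (3.4000, 2.1000, -4.0000)

F = (3.4000, 2.1000, -4.0000)
τ = (0.0900, 0.0400, -0.1800)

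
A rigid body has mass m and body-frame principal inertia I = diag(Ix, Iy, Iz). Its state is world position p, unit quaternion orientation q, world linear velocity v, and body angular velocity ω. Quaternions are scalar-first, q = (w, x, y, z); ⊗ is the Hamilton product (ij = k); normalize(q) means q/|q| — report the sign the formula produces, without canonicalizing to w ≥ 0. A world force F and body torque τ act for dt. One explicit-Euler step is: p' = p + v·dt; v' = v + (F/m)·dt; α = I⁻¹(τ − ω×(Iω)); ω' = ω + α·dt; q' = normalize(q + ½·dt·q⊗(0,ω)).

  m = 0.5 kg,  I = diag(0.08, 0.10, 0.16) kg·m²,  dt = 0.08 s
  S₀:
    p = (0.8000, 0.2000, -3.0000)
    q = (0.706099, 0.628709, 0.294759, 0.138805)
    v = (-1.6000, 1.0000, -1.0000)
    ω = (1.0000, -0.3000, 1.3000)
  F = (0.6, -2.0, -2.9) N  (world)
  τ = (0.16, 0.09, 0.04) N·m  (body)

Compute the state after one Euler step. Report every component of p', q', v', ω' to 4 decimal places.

p' = (0.6720, 0.2800, -3.0800)
q' = (0.6758, 0.6725, 0.2586, 0.1558)
v' = (-1.5040, 0.6800, -1.4640)
ω' = (1.1834, -0.1448, 1.3230)

linear accel F/m = (1.2000, -4.0000, -5.8000)
p' = p + v·dt = (0.6720, 0.2800, -3.0800)
new velocity v' = (-1.5040, 0.6800, -1.4640)
ω×(Iω) gyroscopic = (-0.0234, -0.1040, -0.0060)
(τ − ω×Iω)/I = (2.2925, 1.9400, 0.2875)
ω' = ω + α·dt = (1.1834, -0.1448, 1.3230)
q⊗(0,ω) = (-0.7207278, 1.1309272, -0.8903464, 0.4345570)
q' = normalize(q + ½dt·q⊗(0,ω)) = (0.6758, 0.6725, 0.2586, 0.1558)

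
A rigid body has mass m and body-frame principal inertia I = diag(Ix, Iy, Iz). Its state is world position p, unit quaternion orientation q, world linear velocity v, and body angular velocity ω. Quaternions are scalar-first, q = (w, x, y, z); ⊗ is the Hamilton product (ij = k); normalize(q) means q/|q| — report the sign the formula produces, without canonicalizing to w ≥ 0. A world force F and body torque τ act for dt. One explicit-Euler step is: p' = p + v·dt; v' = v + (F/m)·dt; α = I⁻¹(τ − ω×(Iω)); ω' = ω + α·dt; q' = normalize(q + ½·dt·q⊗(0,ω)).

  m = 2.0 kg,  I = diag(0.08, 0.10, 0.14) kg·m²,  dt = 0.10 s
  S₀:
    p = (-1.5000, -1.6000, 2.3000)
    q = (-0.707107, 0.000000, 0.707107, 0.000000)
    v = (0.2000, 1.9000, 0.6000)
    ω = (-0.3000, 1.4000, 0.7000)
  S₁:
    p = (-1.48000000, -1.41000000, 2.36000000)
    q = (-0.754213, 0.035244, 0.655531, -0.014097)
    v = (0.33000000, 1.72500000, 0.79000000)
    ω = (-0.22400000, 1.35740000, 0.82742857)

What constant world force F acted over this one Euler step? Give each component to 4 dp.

Δv = v₁−v₀ = (0.13000000, -0.17500000, 0.19000000)
m·(v₁−v₀)/dt = (2.6000, -3.5000, 3.8000)

F = (2.6000, -3.5000, 3.8000)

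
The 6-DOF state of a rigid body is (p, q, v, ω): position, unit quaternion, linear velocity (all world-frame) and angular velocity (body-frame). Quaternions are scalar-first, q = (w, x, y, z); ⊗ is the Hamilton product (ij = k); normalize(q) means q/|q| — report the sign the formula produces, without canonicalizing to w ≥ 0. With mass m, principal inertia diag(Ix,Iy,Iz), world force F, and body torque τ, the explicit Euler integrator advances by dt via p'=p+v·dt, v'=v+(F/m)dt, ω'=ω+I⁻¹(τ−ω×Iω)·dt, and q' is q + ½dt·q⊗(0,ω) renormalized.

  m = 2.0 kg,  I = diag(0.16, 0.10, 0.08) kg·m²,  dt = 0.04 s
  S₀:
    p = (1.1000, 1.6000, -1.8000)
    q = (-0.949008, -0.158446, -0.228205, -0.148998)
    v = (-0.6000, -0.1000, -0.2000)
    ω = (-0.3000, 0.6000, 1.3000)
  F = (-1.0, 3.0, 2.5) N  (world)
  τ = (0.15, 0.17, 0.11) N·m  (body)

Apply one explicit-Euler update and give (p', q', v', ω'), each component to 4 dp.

p' = (1.0760, 1.5960, -1.8080)
q' = (-0.9429, -0.1568, -0.2345, -0.1769)
v' = (-0.6200, -0.0400, -0.1500)
ω' = (-0.2586, 0.6805, 1.3496)

angular accel α = (1.0350, 2.0120, 1.2400)
new body rate ω' = (-0.2586, 0.6805, 1.3496)
q⊗(0,ω) = (0.2830866, 0.0774347, -0.3187256, -1.3972395)
q + ½dt·q⊗(0,ω), renormalized = (-0.9429, -0.1568, -0.2345, -0.1769)
a = (-0.5000, 1.5000, 1.2500)
p' = p + v·dt = (1.0760, 1.5960, -1.8080)
v' = v + a·dt = (-0.6200, -0.0400, -0.1500)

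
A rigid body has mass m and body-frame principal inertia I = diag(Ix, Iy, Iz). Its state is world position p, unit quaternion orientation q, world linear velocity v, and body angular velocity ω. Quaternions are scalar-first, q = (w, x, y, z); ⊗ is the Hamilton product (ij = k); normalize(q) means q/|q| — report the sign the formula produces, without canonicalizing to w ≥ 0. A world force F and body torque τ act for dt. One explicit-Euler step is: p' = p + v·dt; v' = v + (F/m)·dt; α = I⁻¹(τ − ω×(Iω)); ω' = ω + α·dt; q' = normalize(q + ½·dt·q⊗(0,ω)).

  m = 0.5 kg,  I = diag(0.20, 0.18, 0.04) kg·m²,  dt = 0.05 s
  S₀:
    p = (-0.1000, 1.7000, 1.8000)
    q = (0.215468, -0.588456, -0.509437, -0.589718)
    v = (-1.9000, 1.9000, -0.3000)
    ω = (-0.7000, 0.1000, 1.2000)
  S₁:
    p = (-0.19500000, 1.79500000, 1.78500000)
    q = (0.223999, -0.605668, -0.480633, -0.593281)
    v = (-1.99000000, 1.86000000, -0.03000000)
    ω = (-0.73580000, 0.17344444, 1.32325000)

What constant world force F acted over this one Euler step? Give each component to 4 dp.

F = (-0.9000, -0.4000, 2.7000)

Δv = v₁−v₀ = (-0.09000000, -0.04000000, 0.27000000)
m·(v₁−v₀)/dt = (-0.9000, -0.4000, 2.7000)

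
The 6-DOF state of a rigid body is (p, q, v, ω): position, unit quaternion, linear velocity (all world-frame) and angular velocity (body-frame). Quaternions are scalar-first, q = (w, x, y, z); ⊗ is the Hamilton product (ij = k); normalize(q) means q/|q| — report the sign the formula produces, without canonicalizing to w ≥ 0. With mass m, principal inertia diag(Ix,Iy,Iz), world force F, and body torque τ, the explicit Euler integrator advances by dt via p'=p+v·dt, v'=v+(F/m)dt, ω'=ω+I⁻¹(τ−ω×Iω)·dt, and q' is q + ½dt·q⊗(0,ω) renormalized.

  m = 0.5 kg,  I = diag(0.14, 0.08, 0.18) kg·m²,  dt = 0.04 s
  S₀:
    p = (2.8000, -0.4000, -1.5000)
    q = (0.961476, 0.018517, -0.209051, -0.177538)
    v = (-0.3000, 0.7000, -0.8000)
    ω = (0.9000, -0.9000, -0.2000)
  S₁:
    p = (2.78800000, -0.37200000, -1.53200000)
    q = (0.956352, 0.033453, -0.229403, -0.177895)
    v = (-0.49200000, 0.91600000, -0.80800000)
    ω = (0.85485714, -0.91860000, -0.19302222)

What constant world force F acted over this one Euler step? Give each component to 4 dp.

F = (-2.4000, 2.7000, -0.1000)

Δv = v₁−v₀ = (-0.19200000, 0.21600000, -0.00800000)
F = m·Δv/dt = (-2.4000, 2.7000, -0.1000)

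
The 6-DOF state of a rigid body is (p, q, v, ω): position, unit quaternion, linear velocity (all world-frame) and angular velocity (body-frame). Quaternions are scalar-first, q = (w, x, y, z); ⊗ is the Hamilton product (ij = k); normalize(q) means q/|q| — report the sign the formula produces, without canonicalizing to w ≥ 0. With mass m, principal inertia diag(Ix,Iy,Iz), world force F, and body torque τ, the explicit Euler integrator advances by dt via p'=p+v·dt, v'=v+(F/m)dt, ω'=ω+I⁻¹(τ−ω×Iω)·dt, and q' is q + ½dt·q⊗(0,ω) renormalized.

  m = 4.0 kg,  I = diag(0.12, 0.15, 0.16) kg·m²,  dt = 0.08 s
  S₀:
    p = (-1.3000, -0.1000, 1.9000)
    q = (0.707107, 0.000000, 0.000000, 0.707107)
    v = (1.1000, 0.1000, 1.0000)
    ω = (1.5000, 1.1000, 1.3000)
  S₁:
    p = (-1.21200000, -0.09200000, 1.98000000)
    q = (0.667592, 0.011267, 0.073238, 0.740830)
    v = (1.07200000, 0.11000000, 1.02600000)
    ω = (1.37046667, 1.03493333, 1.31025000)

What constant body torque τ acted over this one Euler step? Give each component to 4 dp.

τ = (-0.1800, -0.2000, 0.0700)

rate change Δω = (-0.12953333, -0.06506667, 0.01025000)
applied torque τ = (-0.1800, -0.2000, 0.0700)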